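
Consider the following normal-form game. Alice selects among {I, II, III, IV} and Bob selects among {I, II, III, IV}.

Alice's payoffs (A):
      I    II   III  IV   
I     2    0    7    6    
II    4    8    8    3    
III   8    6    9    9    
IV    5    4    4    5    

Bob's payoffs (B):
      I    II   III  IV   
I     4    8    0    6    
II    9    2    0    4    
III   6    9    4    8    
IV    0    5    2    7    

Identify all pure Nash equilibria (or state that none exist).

Find each player's best response to every opponent strategy; NE are the intersections.
Alice's best responses — vs I: III (payoff 8); vs II: II (payoff 8); vs III: III (payoff 9); vs IV: III (payoff 9).
Bob's best responses — vs I: II (payoff 8); vs II: I (payoff 9); vs III: II (payoff 9); vs IV: IV (payoff 7).
No cell has both players best-responding. For instance, Alice's best reply to IV is III, but against III Bob prefers II over IV.

No pure-strategy Nash equilibrium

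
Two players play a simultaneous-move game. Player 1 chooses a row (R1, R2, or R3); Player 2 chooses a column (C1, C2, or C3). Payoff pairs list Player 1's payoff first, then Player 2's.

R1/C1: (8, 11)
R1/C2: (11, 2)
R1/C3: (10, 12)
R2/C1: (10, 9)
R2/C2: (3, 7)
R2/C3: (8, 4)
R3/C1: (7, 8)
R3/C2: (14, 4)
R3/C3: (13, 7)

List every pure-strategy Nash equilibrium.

A profile is a Nash equilibrium when each player is best-responding to the other.
Player 1's best responses — vs C1: R2 (payoff 10); vs C2: R3 (payoff 14); vs C3: R3 (payoff 13).
Player 2's best responses — vs R1: C3 (payoff 12); vs R2: C1 (payoff 9); vs R3: C1 (payoff 8).
The only mutual best response is (R2, C1); neither player gains by switching there.

(R2, C1)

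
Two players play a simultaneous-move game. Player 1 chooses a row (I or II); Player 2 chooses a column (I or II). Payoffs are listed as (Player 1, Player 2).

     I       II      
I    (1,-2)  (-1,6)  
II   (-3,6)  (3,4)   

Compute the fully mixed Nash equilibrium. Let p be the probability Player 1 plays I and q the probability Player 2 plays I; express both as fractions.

In a mixed NE each player is indifferent between their pure strategies, so the opponent's mix sets the indifference.
Player 2 indifferent between I and II: p·(-2) + (1−p)·6 = p·6 + (1−p)·4 ⟹ 6 + (-8)p = 4 + 2p ⟹ p = 1/5.
Player 1 indifferent between I and II: q·1 + (1−q)·(-1) = q·(-3) + (1−q)·3 ⟹ (-1) + 2q = 3 + (-6)q ⟹ q = 1/2.

p = 1/5, q = 1/2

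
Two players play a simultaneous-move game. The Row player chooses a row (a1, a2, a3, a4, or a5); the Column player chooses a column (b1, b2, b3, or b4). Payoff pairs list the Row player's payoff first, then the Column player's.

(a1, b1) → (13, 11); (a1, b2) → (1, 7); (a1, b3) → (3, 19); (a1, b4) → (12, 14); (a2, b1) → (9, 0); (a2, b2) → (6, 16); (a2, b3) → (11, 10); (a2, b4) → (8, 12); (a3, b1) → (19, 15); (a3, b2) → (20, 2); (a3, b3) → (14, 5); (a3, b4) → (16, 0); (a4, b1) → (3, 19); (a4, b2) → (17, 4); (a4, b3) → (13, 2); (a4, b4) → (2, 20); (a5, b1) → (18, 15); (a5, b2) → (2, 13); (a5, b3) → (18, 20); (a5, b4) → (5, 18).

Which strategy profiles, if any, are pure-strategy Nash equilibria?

(a3, b1) and (a5, b3)

A profile is a Nash equilibrium when each player is best-responding to the other.
The Row player's best responses — vs b1: a3 (payoff 19); vs b2: a3 (payoff 20); vs b3: a5 (payoff 18); vs b4: a3 (payoff 16).
The Column player's best responses — vs a1: b3 (payoff 19); vs a2: b2 (payoff 16); vs a3: b1 (payoff 15); vs a4: b4 (payoff 20); vs a5: b3 (payoff 20).
Mutual best responses occur at (a3, b1) and (a5, b3); at each, neither player gains by switching.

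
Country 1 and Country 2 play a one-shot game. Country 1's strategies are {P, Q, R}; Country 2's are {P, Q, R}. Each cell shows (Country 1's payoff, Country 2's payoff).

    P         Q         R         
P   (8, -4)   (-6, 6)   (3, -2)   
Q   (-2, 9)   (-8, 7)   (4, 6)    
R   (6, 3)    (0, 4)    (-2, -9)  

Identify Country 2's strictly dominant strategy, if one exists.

A strategy is strictly dominant if it gives Country 2 a strictly higher payoff than every other strategy, against every choice by the opponent.
P is not dominant: against P, Q gives 6 > -4.
Q is not dominant: against Q, P gives 9 > 7.
R is not dominant: against P, Q gives 6 > -2.
No single strategy is best against every opponent action.

No strictly dominant strategy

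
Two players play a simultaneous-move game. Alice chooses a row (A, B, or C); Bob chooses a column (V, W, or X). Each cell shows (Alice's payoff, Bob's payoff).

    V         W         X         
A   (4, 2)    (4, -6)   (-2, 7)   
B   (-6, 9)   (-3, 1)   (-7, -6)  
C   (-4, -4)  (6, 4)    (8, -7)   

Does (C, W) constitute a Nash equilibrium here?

Yes

Holding Bob at W: Alice gets 6 from C, versus 4 from A, -3 from B. No profitable deviation for Alice.
Holding Alice at C: Bob gets 4 from W, versus -4 from V, -7 from X. No profitable deviation for Bob either.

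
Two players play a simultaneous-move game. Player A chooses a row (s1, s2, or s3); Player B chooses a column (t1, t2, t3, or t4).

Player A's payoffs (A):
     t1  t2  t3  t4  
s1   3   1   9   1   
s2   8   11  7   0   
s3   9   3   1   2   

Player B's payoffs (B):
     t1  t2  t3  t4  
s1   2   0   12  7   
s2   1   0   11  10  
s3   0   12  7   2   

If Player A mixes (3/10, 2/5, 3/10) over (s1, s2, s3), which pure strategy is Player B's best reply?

Compute Player B's expected payoff from each pure strategy against the given mix.
t1: (3/10)·2 + (2/5)·1 + (3/10)·0 = 1
t2: (3/10)·0 + (2/5)·0 + (3/10)·12 = 18/5
t3: (3/10)·12 + (2/5)·11 + (3/10)·7 = 101/10
t4: (3/10)·7 + (2/5)·10 + (3/10)·2 = 67/10
Highest expected payoff is 101/10, from t3.

t3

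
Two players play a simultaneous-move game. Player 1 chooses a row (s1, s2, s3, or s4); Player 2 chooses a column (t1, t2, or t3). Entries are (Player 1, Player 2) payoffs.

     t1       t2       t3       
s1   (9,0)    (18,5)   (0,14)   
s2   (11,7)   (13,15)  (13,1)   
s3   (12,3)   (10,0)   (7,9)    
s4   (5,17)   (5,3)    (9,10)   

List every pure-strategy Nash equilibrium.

Find each player's best response to every opponent strategy; NE are the intersections.
Player 1's best responses — vs t1: s3 (payoff 12); vs t2: s1 (payoff 18); vs t3: s2 (payoff 13).
Player 2's best responses — vs s1: t3 (payoff 14); vs s2: t2 (payoff 15); vs s3: t3 (payoff 9); vs s4: t1 (payoff 17).
No cell has both players best-responding. For instance, Player 1's best reply to t1 is s3, but against s3 Player 2 prefers t3 over t1.

None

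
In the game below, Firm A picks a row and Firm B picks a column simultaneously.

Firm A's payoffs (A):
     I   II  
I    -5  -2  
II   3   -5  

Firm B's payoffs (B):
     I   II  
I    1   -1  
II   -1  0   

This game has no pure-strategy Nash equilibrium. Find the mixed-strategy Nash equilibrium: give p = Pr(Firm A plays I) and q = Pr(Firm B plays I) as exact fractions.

p = 1/3, q = 3/11

Each player's mixing probability is pinned down by making the *other* player indifferent.
Firm B indifferent between I and II: p·1 + (1−p)·(-1) = p·(-1) + (1−p)·0 ⟹ (-1) + 2p = 0 + (-1)p ⟹ p = 1/3.
Firm A indifferent between I and II: q·(-5) + (1−q)·(-2) = q·3 + (1−q)·(-5) ⟹ (-2) + (-3)q = (-5) + 8q ⟹ q = 3/11.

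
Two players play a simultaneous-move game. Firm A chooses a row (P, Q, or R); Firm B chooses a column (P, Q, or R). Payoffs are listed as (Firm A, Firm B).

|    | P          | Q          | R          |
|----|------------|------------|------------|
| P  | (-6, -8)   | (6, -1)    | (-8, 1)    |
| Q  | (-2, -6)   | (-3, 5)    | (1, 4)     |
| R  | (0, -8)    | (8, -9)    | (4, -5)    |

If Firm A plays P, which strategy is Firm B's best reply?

R

With Firm A fixed at P, Firm B's payoffs are: P → -8, Q → -1, R → 1.
The maximum is 1, achieved by R.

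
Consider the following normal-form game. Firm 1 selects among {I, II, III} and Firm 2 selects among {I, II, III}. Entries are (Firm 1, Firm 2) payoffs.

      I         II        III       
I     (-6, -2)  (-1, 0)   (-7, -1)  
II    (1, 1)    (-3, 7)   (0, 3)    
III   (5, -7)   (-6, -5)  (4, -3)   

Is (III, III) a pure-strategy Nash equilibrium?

Yes

Holding Firm 2 at III: Firm 1 gets 4 from III, versus -7 from I, 0 from II. No profitable deviation for Firm 1.
Holding Firm 1 at III: Firm 2 gets -3 from III, versus -7 from I, -5 from II. No profitable deviation for Firm 2 either.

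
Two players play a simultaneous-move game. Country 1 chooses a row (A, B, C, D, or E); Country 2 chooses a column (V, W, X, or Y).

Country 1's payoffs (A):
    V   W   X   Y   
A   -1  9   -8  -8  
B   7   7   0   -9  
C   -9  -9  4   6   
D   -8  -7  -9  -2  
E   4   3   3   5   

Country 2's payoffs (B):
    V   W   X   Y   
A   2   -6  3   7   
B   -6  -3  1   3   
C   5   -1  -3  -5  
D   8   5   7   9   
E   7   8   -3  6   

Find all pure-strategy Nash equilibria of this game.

None

A profile is a Nash equilibrium when each player is best-responding to the other.
Country 1's best responses — vs V: B (payoff 7); vs W: A (payoff 9); vs X: C (payoff 4); vs Y: C (payoff 6).
Country 2's best responses — vs A: Y (payoff 7); vs B: Y (payoff 3); vs C: V (payoff 5); vs D: Y (payoff 9); vs E: W (payoff 8).
No cell has both players best-responding. For instance, Country 1's best reply to V is B, but against B Country 2 prefers Y over V.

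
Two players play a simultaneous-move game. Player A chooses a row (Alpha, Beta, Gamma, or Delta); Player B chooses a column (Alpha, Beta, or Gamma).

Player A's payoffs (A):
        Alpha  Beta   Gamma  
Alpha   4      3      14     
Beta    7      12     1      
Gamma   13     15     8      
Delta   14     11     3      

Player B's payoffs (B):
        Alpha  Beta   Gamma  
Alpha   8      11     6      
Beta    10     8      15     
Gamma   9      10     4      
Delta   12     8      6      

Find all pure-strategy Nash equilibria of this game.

(Gamma, Beta) and (Delta, Alpha)

Find each player's best response to every opponent strategy; NE are the intersections.
Player A's best responses — vs Alpha: Delta (payoff 14); vs Beta: Gamma (payoff 15); vs Gamma: Alpha (payoff 14).
Player B's best responses — vs Alpha: Beta (payoff 11); vs Beta: Gamma (payoff 15); vs Gamma: Beta (payoff 10); vs Delta: Alpha (payoff 12).
Mutual best responses occur at (Gamma, Beta) and (Delta, Alpha); at each, neither player gains by switching.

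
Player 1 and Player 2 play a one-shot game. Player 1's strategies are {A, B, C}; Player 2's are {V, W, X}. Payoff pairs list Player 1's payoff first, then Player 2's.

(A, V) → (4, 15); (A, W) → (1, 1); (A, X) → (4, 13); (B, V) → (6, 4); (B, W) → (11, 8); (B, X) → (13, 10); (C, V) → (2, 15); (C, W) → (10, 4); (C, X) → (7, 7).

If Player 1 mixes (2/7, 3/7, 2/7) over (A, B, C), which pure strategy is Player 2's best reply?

Compute Player 2's expected payoff from each pure strategy against the given mix.
V: (2/7)·15 + (3/7)·4 + (2/7)·15 = 72/7
W: (2/7)·1 + (3/7)·8 + (2/7)·4 = 34/7
X: (2/7)·13 + (3/7)·10 + (2/7)·7 = 10
Highest expected payoff is 72/7, from V.

V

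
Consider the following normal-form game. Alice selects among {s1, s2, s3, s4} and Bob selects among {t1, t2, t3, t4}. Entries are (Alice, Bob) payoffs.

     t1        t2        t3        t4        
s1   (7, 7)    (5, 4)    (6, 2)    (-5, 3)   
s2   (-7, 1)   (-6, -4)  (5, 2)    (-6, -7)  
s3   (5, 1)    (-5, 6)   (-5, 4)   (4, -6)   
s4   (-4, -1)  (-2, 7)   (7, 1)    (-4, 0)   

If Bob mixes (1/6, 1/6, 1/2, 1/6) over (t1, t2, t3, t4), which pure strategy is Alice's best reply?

Compute Alice's expected payoff from each pure strategy against the given mix.
s1: (1/6)·7 + (1/6)·5 + (1/2)·6 + (1/6)·(-5) = 25/6
s2: (1/6)·(-7) + (1/6)·(-6) + (1/2)·5 + (1/6)·(-6) = -2/3
s3: (1/6)·5 + (1/6)·(-5) + (1/2)·(-5) + (1/6)·4 = -11/6
s4: (1/6)·(-4) + (1/6)·(-2) + (1/2)·7 + (1/6)·(-4) = 11/6
Highest expected payoff is 25/6, from s1.

s1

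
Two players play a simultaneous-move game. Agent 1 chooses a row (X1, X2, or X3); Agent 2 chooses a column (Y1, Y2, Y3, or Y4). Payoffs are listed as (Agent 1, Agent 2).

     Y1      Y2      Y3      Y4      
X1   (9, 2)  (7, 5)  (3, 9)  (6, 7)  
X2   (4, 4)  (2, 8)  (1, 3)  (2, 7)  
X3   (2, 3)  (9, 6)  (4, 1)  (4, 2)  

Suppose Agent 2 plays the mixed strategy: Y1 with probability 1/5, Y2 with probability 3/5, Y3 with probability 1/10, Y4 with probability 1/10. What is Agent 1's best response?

X1

Agent 1's best reply maximizes expected payoff against the mix.
X1: (1/5)·9 + (3/5)·7 + (1/10)·3 + (1/10)·6 = 69/10
X2: (1/5)·4 + (3/5)·2 + (1/10)·1 + (1/10)·2 = 23/10
X3: (1/5)·2 + (3/5)·9 + (1/10)·4 + (1/10)·4 = 33/5
Highest expected payoff is 69/10, from X1.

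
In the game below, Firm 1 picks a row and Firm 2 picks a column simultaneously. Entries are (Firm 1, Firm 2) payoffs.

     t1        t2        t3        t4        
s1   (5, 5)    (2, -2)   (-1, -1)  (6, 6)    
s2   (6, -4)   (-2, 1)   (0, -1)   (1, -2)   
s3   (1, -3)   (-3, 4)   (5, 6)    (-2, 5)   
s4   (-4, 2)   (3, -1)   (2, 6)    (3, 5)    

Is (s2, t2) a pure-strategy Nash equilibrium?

No

Holding Firm 2 at t2: Firm 1 gets -2 from s2 but could get 3 by switching to s4. Firm 1 has a profitable deviation.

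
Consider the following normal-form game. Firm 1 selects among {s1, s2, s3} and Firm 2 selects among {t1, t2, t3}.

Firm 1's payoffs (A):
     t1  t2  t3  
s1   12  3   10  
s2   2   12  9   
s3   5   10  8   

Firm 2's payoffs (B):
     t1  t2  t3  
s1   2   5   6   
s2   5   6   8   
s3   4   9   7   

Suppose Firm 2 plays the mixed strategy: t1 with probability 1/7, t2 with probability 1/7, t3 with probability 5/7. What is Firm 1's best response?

s1

Firm 1's best reply maximizes expected payoff against the mix.
s1: (1/7)·12 + (1/7)·3 + (5/7)·10 = 65/7
s2: (1/7)·2 + (1/7)·12 + (5/7)·9 = 59/7
s3: (1/7)·5 + (1/7)·10 + (5/7)·8 = 55/7
Highest expected payoff is 65/7, from s1.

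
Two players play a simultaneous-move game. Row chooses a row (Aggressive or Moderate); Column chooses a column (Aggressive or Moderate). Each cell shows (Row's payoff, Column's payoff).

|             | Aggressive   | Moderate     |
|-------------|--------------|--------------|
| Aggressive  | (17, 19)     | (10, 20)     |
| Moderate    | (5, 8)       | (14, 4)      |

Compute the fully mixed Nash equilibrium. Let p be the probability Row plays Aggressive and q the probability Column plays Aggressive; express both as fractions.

In a mixed NE each player is indifferent between their pure strategies, so the opponent's mix sets the indifference.
Column indifferent between Aggressive and Moderate: p·19 + (1−p)·8 = p·20 + (1−p)·4 ⟹ 8 + 11p = 4 + 16p ⟹ p = 4/5.
Row indifferent between Aggressive and Moderate: q·17 + (1−q)·10 = q·5 + (1−q)·14 ⟹ 10 + 7q = 14 + (-9)q ⟹ q = 1/4.

p = 4/5, q = 1/4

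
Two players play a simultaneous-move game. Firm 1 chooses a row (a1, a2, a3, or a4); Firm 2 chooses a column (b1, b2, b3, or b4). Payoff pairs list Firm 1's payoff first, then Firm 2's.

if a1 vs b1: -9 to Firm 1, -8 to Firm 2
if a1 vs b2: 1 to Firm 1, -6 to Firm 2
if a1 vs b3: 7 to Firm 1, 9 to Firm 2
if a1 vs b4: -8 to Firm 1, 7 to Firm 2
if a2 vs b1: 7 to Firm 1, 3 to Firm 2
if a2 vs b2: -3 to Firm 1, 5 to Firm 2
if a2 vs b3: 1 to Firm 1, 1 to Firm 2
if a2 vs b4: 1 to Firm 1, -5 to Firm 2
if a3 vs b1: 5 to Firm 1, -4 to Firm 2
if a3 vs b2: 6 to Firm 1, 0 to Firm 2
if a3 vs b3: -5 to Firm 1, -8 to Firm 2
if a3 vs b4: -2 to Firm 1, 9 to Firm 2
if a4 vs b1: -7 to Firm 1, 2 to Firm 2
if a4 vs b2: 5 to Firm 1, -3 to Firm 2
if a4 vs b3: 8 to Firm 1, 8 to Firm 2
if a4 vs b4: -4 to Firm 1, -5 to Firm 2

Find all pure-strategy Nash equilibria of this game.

(a4, b3)

A profile is a Nash equilibrium when each player is best-responding to the other.
Firm 1's best responses — vs b1: a2 (payoff 7); vs b2: a3 (payoff 6); vs b3: a4 (payoff 8); vs b4: a2 (payoff 1).
Firm 2's best responses — vs a1: b3 (payoff 9); vs a2: b2 (payoff 5); vs a3: b4 (payoff 9); vs a4: b3 (payoff 8).
The only mutual best response is (a4, b3); neither player gains by switching there.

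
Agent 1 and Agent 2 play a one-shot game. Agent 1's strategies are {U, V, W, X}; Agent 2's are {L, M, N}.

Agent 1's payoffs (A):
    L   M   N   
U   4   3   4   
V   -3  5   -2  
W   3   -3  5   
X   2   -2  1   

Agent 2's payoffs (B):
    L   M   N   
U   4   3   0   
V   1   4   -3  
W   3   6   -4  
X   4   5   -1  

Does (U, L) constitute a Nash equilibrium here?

Holding Agent 2 at L: Agent 1 gets 4 from U, versus -3 from V, 3 from W, 2 from X. No profitable deviation for Agent 1.
Holding Agent 1 at U: Agent 2 gets 4 from L, versus 3 from M, 0 from N. No profitable deviation for Agent 2 either.

Yes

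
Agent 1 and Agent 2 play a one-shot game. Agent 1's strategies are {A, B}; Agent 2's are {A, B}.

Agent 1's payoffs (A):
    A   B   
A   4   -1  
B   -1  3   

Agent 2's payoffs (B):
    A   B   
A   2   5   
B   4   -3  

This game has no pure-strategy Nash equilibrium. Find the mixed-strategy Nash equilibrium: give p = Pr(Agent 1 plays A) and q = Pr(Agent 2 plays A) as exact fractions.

Each player's mixing probability is pinned down by making the *other* player indifferent.
Agent 2 indifferent between A and B: p·2 + (1−p)·4 = p·5 + (1−p)·(-3) ⟹ 4 + (-2)p = (-3) + 8p ⟹ p = 7/10.
Agent 1 indifferent between A and B: q·4 + (1−q)·(-1) = q·(-1) + (1−q)·3 ⟹ (-1) + 5q = 3 + (-4)q ⟹ q = 4/9.

p = 7/10, q = 4/9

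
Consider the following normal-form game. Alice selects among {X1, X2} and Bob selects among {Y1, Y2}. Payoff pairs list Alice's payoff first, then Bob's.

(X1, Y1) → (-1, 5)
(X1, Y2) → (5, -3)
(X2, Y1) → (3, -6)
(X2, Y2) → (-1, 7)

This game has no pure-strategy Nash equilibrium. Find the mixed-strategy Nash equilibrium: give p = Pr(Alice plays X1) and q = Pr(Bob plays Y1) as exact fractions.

p = 13/21, q = 3/5

In a mixed NE each player is indifferent between their pure strategies, so the opponent's mix sets the indifference.
Bob indifferent between Y1 and Y2: p·5 + (1−p)·(-6) = p·(-3) + (1−p)·7 ⟹ (-6) + 11p = 7 + (-10)p ⟹ p = 13/21.
Alice indifferent between X1 and X2: q·(-1) + (1−q)·5 = q·3 + (1−q)·(-1) ⟹ 5 + (-6)q = (-1) + 4q ⟹ q = 3/5.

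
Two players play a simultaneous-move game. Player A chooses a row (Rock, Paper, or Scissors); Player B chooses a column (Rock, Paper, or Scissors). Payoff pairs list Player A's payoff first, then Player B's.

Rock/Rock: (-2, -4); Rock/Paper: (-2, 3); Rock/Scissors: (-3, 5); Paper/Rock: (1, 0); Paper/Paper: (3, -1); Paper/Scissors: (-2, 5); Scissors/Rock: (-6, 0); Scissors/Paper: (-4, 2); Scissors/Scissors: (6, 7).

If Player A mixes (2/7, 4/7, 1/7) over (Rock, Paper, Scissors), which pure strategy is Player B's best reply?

Scissors

Compute Player B's expected payoff from each pure strategy against the given mix.
Rock: (2/7)·(-4) + (4/7)·0 + (1/7)·0 = -8/7
Paper: (2/7)·3 + (4/7)·(-1) + (1/7)·2 = 4/7
Scissors: (2/7)·5 + (4/7)·5 + (1/7)·7 = 37/7
Highest expected payoff is 37/7, from Scissors.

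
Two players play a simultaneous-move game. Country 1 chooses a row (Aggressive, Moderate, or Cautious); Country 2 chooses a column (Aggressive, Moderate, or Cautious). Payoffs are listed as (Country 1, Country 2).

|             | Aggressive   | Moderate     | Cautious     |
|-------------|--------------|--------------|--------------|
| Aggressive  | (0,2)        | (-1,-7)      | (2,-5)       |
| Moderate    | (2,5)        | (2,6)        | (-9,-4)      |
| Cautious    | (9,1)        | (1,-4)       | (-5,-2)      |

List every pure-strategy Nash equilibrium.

A profile is a Nash equilibrium when each player is best-responding to the other.
Country 1's best responses — vs Aggressive: Cautious (payoff 9); vs Moderate: Moderate (payoff 2); vs Cautious: Aggressive (payoff 2).
Country 2's best responses — vs Aggressive: Aggressive (payoff 2); vs Moderate: Moderate (payoff 6); vs Cautious: Aggressive (payoff 1).
Mutual best responses occur at (Moderate, Moderate) and (Cautious, Aggressive); at each, neither player gains by switching.

(Moderate, Moderate) and (Cautious, Aggressive)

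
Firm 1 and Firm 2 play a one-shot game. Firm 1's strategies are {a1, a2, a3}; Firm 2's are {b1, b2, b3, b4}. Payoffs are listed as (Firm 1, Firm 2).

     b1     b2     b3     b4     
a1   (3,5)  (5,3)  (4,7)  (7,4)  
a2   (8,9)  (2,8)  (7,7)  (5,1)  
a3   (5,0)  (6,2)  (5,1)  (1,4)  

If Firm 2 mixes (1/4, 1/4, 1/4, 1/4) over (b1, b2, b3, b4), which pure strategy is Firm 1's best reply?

a2

Firm 1's best reply maximizes expected payoff against the mix.
a1: (1/4)·3 + (1/4)·5 + (1/4)·4 + (1/4)·7 = 19/4
a2: (1/4)·8 + (1/4)·2 + (1/4)·7 + (1/4)·5 = 11/2
a3: (1/4)·5 + (1/4)·6 + (1/4)·5 + (1/4)·1 = 17/4
Highest expected payoff is 11/2, from a2.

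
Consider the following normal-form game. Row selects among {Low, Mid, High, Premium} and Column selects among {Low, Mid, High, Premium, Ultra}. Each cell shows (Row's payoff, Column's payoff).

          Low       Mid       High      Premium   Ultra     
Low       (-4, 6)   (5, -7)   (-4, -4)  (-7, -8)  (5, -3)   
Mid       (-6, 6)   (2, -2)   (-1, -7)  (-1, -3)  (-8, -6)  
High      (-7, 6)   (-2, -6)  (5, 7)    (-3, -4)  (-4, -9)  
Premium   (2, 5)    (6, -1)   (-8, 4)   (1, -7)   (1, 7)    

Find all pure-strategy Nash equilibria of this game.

Check mutual best responses: a cell is a NE iff neither player can gain by unilaterally deviating.
Row's best responses — vs Low: Premium (payoff 2); vs Mid: Premium (payoff 6); vs High: High (payoff 5); vs Premium: Premium (payoff 1); vs Ultra: Low (payoff 5).
Column's best responses — vs Low: Low (payoff 6); vs Mid: Low (payoff 6); vs High: High (payoff 7); vs Premium: Ultra (payoff 7).
The only mutual best response is (High, High); neither player gains by switching there.

(High, High)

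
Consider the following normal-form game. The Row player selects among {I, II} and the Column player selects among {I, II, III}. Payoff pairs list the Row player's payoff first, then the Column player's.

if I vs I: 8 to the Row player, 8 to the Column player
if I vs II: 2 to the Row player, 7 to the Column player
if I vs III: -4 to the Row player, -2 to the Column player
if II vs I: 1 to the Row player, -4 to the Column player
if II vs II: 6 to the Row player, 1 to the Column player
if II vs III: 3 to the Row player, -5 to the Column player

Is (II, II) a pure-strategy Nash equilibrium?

Yes

Holding the Column player at II: the Row player gets 6 from II, versus 2 from I. No profitable deviation for the Row player.
Holding the Row player at II: the Column player gets 1 from II, versus -4 from I, -5 from III. No profitable deviation for the Column player either.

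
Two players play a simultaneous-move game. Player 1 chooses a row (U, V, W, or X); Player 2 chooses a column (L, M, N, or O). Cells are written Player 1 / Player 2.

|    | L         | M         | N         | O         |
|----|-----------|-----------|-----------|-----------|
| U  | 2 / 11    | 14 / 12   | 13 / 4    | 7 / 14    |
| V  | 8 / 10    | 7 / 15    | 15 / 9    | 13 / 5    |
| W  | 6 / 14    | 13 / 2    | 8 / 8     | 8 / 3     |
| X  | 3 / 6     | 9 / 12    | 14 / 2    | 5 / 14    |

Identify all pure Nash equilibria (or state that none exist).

Check mutual best responses: a cell is a NE iff neither player can gain by unilaterally deviating.
Player 1's best responses — vs L: V (payoff 8); vs M: U (payoff 14); vs N: V (payoff 15); vs O: V (payoff 13).
Player 2's best responses — vs U: O (payoff 14); vs V: M (payoff 15); vs W: L (payoff 14); vs X: O (payoff 14).
No cell has both players best-responding. For instance, Player 1's best reply to N is V, but against V Player 2 prefers M over N.

There is no pure-strategy Nash equilibrium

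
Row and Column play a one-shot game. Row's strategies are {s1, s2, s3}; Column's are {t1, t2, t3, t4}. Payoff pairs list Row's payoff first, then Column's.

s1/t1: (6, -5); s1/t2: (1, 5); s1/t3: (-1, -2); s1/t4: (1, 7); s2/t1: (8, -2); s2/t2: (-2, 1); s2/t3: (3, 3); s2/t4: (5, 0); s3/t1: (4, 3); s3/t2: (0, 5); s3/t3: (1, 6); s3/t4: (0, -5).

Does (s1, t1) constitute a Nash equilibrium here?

No

Holding Column at t1: Row gets 6 from s1 but could get 8 by switching to s2. Row has a profitable deviation.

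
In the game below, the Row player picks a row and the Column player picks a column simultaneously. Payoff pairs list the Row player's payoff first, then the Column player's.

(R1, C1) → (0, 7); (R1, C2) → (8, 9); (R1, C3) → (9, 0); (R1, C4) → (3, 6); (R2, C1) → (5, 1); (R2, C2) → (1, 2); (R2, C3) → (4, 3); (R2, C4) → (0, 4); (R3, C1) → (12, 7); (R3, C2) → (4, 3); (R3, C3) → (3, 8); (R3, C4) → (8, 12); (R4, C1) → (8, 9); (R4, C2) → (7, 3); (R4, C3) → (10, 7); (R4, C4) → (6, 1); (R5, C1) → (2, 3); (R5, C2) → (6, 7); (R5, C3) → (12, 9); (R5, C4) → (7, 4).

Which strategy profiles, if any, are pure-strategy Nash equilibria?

Find each player's best response to every opponent strategy; NE are the intersections.
The Row player's best responses — vs C1: R3 (payoff 12); vs C2: R1 (payoff 8); vs C3: R5 (payoff 12); vs C4: R3 (payoff 8).
The Column player's best responses — vs R1: C2 (payoff 9); vs R2: C4 (payoff 4); vs R3: C4 (payoff 12); vs R4: C1 (payoff 9); vs R5: C3 (payoff 9).
Mutual best responses occur at (R1, C2), (R3, C4), and (R5, C3); at each, neither player gains by switching.

(R1, C2), (R3, C4), and (R5, C3)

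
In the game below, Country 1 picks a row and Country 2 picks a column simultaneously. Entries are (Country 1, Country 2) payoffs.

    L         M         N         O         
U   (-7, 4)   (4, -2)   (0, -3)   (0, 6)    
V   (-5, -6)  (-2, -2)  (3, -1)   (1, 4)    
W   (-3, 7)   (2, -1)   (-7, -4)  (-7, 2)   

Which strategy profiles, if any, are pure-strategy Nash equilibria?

(V, O) and (W, L)

Check mutual best responses: a cell is a NE iff neither player can gain by unilaterally deviating.
Country 1's best responses — vs L: W (payoff -3); vs M: U (payoff 4); vs N: V (payoff 3); vs O: V (payoff 1).
Country 2's best responses — vs U: O (payoff 6); vs V: O (payoff 4); vs W: L (payoff 7).
Mutual best responses occur at (V, O) and (W, L); at each, neither player gains by switching.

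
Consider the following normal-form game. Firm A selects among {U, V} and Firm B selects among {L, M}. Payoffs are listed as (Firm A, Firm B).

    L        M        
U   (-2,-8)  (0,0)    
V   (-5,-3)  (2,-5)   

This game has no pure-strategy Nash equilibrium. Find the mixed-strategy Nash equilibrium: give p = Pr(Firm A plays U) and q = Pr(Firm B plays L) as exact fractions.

p = 1/5, q = 2/5

In a mixed NE each player is indifferent between their pure strategies, so the opponent's mix sets the indifference.
Firm B indifferent between L and M: p·(-8) + (1−p)·(-3) = p·0 + (1−p)·(-5) ⟹ (-3) + (-5)p = (-5) + 5p ⟹ p = 1/5.
Firm A indifferent between U and V: q·(-2) + (1−q)·0 = q·(-5) + (1−q)·2 ⟹ 0 + (-2)q = 2 + (-7)q ⟹ q = 2/5.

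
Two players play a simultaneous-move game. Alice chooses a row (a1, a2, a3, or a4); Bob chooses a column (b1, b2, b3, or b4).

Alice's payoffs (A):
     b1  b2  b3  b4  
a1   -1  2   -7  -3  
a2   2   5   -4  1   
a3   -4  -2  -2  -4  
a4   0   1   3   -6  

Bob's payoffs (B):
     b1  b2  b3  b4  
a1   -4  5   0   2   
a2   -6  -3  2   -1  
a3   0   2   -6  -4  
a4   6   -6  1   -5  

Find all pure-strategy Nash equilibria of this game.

Check mutual best responses: a cell is a NE iff neither player can gain by unilaterally deviating.
Alice's best responses — vs b1: a2 (payoff 2); vs b2: a2 (payoff 5); vs b3: a4 (payoff 3); vs b4: a2 (payoff 1).
Bob's best responses — vs a1: b2 (payoff 5); vs a2: b3 (payoff 2); vs a3: b2 (payoff 2); vs a4: b1 (payoff 6).
No cell has both players best-responding. For instance, Alice's best reply to b3 is a4, but against a4 Bob prefers b1 over b3.

No pure-strategy Nash equilibrium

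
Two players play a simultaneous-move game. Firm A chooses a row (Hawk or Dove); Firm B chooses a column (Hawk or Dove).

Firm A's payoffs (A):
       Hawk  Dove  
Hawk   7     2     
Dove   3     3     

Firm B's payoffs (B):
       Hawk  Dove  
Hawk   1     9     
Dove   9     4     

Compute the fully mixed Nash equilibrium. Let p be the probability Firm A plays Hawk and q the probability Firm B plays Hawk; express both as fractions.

p = 5/13, q = 1/5

Each player's mixing probability is pinned down by making the *other* player indifferent.
Firm B indifferent between Hawk and Dove: p·1 + (1−p)·9 = p·9 + (1−p)·4 ⟹ 9 + (-8)p = 4 + 5p ⟹ p = 5/13.
Firm A indifferent between Hawk and Dove: q·7 + (1−q)·2 = q·3 + (1−q)·3 ⟹ 2 + 5q = 3 + 0q ⟹ q = 1/5.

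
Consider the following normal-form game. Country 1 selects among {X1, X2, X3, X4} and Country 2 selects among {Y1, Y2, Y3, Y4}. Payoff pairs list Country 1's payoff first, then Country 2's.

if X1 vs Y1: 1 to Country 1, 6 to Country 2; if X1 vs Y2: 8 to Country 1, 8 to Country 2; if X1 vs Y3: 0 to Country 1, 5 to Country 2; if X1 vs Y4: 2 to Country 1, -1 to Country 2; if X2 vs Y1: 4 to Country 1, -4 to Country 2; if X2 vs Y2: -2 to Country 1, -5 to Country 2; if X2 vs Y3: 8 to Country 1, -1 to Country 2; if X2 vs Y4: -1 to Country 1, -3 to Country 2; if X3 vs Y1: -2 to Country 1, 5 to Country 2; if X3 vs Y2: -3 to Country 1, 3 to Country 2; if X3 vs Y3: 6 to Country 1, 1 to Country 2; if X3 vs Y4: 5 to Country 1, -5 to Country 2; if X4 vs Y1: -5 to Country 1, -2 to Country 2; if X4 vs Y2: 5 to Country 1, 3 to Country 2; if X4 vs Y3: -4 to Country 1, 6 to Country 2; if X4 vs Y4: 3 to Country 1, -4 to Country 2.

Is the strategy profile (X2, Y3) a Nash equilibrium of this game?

Yes

Holding Country 2 at Y3: Country 1 gets 8 from X2, versus 0 from X1, 6 from X3, -4 from X4. No profitable deviation for Country 1.
Holding Country 1 at X2: Country 2 gets -1 from Y3, versus -4 from Y1, -5 from Y2, -3 from Y4. No profitable deviation for Country 2 either.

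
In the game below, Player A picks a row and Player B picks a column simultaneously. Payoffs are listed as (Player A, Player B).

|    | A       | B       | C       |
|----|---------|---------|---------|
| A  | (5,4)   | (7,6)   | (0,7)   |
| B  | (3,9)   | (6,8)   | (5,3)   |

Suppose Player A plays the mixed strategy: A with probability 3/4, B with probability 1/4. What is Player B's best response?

B

Player B's best reply maximizes expected payoff against the mix.
A: (3/4)·4 + (1/4)·9 = 21/4
B: (3/4)·6 + (1/4)·8 = 13/2
C: (3/4)·7 + (1/4)·3 = 6
Highest expected payoff is 13/2, from B.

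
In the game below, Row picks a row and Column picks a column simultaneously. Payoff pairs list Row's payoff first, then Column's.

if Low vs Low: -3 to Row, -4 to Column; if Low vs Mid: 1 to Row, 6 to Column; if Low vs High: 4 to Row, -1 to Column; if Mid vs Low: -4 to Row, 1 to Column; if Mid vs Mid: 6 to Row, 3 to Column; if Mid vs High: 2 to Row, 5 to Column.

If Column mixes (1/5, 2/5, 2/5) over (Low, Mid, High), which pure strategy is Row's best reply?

Mid

Row's best reply maximizes expected payoff against the mix.
Low: (1/5)·(-3) + (2/5)·1 + (2/5)·4 = 7/5
Mid: (1/5)·(-4) + (2/5)·6 + (2/5)·2 = 12/5
Highest expected payoff is 12/5, from Mid.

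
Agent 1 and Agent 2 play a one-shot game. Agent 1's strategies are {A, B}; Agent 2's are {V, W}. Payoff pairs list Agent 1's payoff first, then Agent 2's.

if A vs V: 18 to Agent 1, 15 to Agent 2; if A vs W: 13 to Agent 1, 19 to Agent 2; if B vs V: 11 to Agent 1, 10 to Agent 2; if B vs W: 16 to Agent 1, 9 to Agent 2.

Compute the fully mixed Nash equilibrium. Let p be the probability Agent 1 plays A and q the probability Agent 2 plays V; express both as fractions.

Each player's mixing probability is pinned down by making the *other* player indifferent.
Agent 2 indifferent between V and W: p·15 + (1−p)·10 = p·19 + (1−p)·9 ⟹ 10 + 5p = 9 + 10p ⟹ p = 1/5.
Agent 1 indifferent between A and B: q·18 + (1−q)·13 = q·11 + (1−q)·16 ⟹ 13 + 5q = 16 + (-5)q ⟹ q = 3/10.

p = 1/5, q = 3/10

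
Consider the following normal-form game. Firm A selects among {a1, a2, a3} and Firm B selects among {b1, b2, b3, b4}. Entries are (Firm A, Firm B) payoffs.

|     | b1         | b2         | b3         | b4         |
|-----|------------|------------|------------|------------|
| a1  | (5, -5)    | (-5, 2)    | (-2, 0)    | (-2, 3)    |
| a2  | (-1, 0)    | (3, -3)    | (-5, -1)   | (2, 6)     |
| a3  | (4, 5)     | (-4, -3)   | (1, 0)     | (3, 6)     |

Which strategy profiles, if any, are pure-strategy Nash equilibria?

(a3, b4)

Find each player's best response to every opponent strategy; NE are the intersections.
Firm A's best responses — vs b1: a1 (payoff 5); vs b2: a2 (payoff 3); vs b3: a3 (payoff 1); vs b4: a3 (payoff 3).
Firm B's best responses — vs a1: b4 (payoff 3); vs a2: b4 (payoff 6); vs a3: b4 (payoff 6).
The only mutual best response is (a3, b4); neither player gains by switching there.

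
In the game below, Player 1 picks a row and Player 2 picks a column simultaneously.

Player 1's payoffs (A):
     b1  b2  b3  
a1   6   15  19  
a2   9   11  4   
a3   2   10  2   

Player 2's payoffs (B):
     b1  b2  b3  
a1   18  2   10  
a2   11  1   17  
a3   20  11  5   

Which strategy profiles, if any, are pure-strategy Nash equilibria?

No pure-strategy Nash equilibrium

Find each player's best response to every opponent strategy; NE are the intersections.
Player 1's best responses — vs b1: a2 (payoff 9); vs b2: a1 (payoff 15); vs b3: a1 (payoff 19).
Player 2's best responses — vs a1: b1 (payoff 18); vs a2: b3 (payoff 17); vs a3: b1 (payoff 20).
No cell has both players best-responding. For instance, Player 1's best reply to b3 is a1, but against a1 Player 2 prefers b1 over b3.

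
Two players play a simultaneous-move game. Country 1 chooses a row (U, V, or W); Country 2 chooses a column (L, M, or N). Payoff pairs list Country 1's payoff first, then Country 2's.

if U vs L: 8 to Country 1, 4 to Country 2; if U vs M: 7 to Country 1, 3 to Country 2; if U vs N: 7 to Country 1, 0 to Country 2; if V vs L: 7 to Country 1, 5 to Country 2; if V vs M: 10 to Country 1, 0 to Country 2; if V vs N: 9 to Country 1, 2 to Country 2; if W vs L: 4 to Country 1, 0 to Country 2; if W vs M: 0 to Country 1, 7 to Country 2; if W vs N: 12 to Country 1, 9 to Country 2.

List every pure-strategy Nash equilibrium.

(U, L) and (W, N)

Find each player's best response to every opponent strategy; NE are the intersections.
Country 1's best responses — vs L: U (payoff 8); vs M: V (payoff 10); vs N: W (payoff 12).
Country 2's best responses — vs U: L (payoff 4); vs V: L (payoff 5); vs W: N (payoff 9).
Mutual best responses occur at (U, L) and (W, N); at each, neither player gains by switching.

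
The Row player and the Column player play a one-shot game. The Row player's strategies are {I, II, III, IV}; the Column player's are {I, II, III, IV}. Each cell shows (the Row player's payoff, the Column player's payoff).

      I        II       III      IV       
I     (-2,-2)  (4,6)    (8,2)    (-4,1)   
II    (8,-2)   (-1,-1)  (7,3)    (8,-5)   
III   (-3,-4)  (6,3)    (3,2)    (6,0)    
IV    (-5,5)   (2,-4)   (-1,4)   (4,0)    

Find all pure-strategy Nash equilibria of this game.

Check mutual best responses: a cell is a NE iff neither player can gain by unilaterally deviating.
The Row player's best responses — vs I: II (payoff 8); vs II: III (payoff 6); vs III: I (payoff 8); vs IV: II (payoff 8).
The Column player's best responses — vs I: II (payoff 6); vs II: III (payoff 3); vs III: II (payoff 3); vs IV: I (payoff 5).
The only mutual best response is (III, II); neither player gains by switching there.

(III, II)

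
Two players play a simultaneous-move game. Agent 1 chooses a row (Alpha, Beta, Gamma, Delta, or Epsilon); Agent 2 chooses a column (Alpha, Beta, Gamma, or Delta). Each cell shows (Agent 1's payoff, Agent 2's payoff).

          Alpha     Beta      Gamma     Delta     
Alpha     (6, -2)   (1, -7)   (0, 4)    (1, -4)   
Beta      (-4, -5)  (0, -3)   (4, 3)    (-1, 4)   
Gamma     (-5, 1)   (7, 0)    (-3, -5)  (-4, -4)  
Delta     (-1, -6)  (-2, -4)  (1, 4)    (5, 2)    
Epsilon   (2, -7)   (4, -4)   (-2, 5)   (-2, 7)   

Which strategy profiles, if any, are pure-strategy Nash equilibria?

There is no pure-strategy Nash equilibrium

A profile is a Nash equilibrium when each player is best-responding to the other.
Agent 1's best responses — vs Alpha: Alpha (payoff 6); vs Beta: Gamma (payoff 7); vs Gamma: Beta (payoff 4); vs Delta: Delta (payoff 5).
Agent 2's best responses — vs Alpha: Gamma (payoff 4); vs Beta: Delta (payoff 4); vs Gamma: Alpha (payoff 1); vs Delta: Gamma (payoff 4); vs Epsilon: Delta (payoff 7).
No cell has both players best-responding. For instance, Agent 1's best reply to Alpha is Alpha, but against Alpha Agent 2 prefers Gamma over Alpha.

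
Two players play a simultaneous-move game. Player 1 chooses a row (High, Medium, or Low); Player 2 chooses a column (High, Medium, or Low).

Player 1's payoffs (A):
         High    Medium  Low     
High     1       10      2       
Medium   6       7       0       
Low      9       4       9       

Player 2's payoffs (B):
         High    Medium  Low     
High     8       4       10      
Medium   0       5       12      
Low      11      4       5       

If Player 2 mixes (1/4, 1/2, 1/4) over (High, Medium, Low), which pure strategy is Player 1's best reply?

Low

Player 1's best reply maximizes expected payoff against the mix.
High: (1/4)·1 + (1/2)·10 + (1/4)·2 = 23/4
Medium: (1/4)·6 + (1/2)·7 + (1/4)·0 = 5
Low: (1/4)·9 + (1/2)·4 + (1/4)·9 = 13/2
Highest expected payoff is 13/2, from Low.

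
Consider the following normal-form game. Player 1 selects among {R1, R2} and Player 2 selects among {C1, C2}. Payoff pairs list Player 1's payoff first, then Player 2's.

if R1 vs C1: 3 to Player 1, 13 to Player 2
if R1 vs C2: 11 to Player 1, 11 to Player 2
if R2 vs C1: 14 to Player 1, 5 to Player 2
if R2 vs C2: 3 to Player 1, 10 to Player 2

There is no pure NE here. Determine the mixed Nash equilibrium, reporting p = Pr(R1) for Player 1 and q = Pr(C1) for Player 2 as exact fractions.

p = 5/7, q = 8/19

In a mixed NE each player is indifferent between their pure strategies, so the opponent's mix sets the indifference.
Player 2 indifferent between C1 and C2: p·13 + (1−p)·5 = p·11 + (1−p)·10 ⟹ 5 + 8p = 10 + 1p ⟹ p = 5/7.
Player 1 indifferent between R1 and R2: q·3 + (1−q)·11 = q·14 + (1−q)·3 ⟹ 11 + (-8)q = 3 + 11q ⟹ q = 8/19.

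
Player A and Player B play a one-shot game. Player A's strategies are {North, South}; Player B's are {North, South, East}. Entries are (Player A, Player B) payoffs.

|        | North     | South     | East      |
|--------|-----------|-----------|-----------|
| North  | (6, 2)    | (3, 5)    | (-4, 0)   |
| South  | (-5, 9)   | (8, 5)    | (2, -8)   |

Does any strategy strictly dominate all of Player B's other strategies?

A strategy is strictly dominant if it gives Player B a strictly higher payoff than every other strategy, against every choice by the opponent.
North is not dominant: against North, South gives 5 > 2.
South is not dominant: against South, North gives 9 > 5.
East is not dominant: against North, North gives 2 > 0.
No single strategy is best against every opponent action.

No strictly dominant strategy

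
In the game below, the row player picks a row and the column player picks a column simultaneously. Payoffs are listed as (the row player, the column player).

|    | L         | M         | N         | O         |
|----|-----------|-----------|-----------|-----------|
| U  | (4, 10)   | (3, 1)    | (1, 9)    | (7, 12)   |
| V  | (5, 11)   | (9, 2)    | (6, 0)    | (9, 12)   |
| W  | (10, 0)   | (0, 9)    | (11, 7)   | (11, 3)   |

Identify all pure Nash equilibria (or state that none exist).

There is no pure-strategy Nash equilibrium

Find each player's best response to every opponent strategy; NE are the intersections.
The row player's best responses — vs L: W (payoff 10); vs M: V (payoff 9); vs N: W (payoff 11); vs O: W (payoff 11).
The column player's best responses — vs U: O (payoff 12); vs V: O (payoff 12); vs W: M (payoff 9).
No cell has both players best-responding. For instance, the row player's best reply to M is V, but against V the column player prefers O over M.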